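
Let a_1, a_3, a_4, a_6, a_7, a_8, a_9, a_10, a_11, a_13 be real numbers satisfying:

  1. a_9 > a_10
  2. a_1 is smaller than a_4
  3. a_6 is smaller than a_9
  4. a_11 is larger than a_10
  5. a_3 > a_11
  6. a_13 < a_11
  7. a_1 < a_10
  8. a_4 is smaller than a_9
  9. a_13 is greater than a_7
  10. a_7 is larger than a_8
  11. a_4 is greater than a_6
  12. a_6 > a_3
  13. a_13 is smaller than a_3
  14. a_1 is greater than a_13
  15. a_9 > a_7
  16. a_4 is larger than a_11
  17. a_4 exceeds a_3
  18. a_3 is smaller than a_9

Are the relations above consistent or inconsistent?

Every relation is compatible with a_8 < a_7 < a_13 < a_1 < a_10 < a_11 < a_3 < a_6 < a_4 < a_9; the set is consistent.

consistent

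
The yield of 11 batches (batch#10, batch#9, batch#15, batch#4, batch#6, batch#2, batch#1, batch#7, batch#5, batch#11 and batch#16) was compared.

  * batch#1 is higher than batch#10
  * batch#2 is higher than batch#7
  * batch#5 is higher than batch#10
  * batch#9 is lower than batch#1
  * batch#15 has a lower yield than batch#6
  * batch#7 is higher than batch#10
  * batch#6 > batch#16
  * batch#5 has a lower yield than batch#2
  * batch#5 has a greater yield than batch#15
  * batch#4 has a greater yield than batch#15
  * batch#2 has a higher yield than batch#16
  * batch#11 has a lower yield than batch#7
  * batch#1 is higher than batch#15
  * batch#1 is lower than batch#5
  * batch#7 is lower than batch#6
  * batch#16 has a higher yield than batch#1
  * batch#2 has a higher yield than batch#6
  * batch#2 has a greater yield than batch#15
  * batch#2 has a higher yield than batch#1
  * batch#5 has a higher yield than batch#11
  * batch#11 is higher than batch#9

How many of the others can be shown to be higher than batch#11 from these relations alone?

Directly above batch#11: batch#7, batch#5.
One step further: batch#6, batch#2 (4 so far).
Nothing else is reachable above batch#11; 4 in all.

4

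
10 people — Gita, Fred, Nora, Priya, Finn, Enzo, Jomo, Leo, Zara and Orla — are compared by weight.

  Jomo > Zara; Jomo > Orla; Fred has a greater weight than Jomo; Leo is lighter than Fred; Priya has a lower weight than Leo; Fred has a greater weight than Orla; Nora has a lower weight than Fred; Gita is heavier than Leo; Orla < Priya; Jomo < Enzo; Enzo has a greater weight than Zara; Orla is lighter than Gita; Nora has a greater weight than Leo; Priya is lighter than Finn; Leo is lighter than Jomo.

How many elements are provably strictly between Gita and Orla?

2

Chaining upward from Orla reaches: Priya, Leo, Jomo, Nora, Finn, Fred, Enzo.
Chaining downward from Gita reaches: Priya, Leo.
Strictly between Orla and Gita are those in both lists: Priya, Leo — 2 elements.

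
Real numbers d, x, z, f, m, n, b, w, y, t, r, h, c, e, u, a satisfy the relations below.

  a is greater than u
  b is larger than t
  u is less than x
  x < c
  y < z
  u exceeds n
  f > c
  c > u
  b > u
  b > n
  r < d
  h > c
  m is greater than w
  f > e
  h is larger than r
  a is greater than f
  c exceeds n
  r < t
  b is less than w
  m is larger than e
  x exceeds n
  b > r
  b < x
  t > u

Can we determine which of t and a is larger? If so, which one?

a

t < b and b < x give t < x.
Then x < c extends the chain to c.
Then c < f extends the chain to f.
Then f < a extends the chain to a.
So a is larger.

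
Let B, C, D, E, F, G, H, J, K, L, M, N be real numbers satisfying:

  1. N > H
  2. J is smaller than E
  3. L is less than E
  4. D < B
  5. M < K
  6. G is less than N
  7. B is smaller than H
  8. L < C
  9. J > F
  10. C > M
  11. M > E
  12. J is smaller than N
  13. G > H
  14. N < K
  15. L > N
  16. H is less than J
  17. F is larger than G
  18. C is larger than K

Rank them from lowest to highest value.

D < B < H < G < F < J < N < L < E < M < K < C

Nothing is placed below D, so it is least; from there D < B; B < H; H < G; G < F; F < J; J < N; N < L; L < E; E < M; M < K; K < C, each given directly.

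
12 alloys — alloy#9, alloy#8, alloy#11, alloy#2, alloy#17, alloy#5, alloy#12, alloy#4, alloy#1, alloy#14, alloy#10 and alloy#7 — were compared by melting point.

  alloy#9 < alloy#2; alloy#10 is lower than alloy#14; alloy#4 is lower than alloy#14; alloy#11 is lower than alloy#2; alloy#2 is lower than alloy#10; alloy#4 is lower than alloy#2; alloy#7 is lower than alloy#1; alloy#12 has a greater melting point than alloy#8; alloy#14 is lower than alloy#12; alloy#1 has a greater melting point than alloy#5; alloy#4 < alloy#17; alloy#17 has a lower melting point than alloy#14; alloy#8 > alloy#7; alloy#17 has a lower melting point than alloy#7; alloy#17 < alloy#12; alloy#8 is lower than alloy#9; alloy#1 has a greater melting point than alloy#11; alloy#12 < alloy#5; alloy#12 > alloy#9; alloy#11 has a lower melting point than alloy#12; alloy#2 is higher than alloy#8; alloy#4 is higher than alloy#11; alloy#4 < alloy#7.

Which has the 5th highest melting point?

alloy#10

The consecutive relations fix a unique order: alloy#11 < alloy#4 < alloy#17 < alloy#7 < alloy#8 < alloy#9 < alloy#2 < alloy#10 < alloy#14 < alloy#12 < alloy#5 < alloy#1.
The 5th largest is alloy#10.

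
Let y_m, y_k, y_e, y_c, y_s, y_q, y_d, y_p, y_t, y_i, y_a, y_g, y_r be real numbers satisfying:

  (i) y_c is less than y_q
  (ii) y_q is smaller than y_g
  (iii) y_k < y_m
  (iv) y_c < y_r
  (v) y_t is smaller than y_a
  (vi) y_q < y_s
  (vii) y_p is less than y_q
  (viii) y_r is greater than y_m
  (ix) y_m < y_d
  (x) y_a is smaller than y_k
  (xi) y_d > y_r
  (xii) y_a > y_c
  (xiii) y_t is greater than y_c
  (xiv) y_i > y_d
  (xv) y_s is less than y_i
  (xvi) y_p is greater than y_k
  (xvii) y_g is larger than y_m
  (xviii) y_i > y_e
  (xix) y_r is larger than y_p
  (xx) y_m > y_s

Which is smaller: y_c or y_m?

Link the given pairs in sequence: y_c < y_t; y_t < y_a; y_a < y_k; y_k < y_p; y_p < y_q; y_q < y_s; y_s < y_m.
Chaining these gives y_c < y_t < y_a < y_k < y_p < y_q < y_s < y_m.
So y_c < y_m; y_c is the smaller of the two.

y_c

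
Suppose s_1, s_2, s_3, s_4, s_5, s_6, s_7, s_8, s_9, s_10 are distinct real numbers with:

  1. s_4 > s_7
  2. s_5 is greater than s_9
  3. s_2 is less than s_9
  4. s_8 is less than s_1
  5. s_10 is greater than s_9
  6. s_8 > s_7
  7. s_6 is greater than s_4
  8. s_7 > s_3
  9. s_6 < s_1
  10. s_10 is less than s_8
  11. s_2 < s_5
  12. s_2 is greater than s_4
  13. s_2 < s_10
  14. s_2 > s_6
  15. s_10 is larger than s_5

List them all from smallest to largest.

Each adjacent pair is fixed by a given relation: s_3 < s_7; s_7 < s_4; s_4 < s_6; s_6 < s_2; s_2 < s_9; s_9 < s_5; s_5 < s_10; s_10 < s_8; s_8 < s_1. Chaining them end to end gives the full order.

s_3 < s_7 < s_4 < s_6 < s_2 < s_9 < s_5 < s_10 < s_8 < s_1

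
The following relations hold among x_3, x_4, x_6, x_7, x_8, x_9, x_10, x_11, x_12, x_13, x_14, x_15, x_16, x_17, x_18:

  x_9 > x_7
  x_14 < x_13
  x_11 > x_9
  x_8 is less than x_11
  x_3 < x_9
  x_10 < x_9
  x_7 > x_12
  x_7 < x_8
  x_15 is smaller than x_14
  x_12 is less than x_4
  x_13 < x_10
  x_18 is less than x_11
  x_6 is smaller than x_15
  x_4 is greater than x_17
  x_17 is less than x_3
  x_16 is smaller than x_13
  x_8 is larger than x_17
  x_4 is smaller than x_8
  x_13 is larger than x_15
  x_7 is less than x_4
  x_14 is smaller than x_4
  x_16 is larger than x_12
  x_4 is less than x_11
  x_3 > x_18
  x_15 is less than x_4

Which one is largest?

x_11

x_6 is not greatest since x_6 < x_15; x_15 is not greatest since x_15 < x_13; x_17 is not greatest since x_17 < x_4; x_12 is not greatest since x_12 < x_16; x_18 is not greatest since x_18 < x_11; x_7 is not greatest since x_7 < x_9; x_16 is not greatest since x_16 < x_13; x_3 is not greatest since x_3 < x_9; x_14 is not greatest since x_14 < x_13; x_13 is not greatest since x_13 < x_10; x_10 is not greatest since x_10 < x_9; x_4 is not greatest since x_4 < x_11; x_8 is not greatest since x_8 < x_11; x_9 is not greatest since x_9 < x_11.
Only x_11 has nothing above it, so x_11 is the largest.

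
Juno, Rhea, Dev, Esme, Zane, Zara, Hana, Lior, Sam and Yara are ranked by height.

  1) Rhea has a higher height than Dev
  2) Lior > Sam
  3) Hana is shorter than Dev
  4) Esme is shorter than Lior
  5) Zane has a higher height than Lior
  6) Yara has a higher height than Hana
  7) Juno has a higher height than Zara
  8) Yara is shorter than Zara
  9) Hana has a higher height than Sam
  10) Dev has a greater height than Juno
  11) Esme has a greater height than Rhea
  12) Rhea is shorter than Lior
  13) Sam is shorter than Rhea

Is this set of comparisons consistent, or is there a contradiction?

consistent

Every relation is compatible with Sam < Hana < Yara < Zara < Juno < Dev < Rhea < Esme < Lior < Zane; the set is consistent.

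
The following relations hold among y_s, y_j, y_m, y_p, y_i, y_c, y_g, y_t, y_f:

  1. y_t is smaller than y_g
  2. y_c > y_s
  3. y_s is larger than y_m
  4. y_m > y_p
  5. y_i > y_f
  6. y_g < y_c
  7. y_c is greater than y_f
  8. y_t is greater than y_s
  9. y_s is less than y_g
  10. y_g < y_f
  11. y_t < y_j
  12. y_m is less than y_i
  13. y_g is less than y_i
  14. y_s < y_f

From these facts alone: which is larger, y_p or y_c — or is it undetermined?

y_p < y_m < y_s < y_g < y_f < y_c, by transitivity through y_m, y_s, y_g, y_f.
So y_c is larger.

y_c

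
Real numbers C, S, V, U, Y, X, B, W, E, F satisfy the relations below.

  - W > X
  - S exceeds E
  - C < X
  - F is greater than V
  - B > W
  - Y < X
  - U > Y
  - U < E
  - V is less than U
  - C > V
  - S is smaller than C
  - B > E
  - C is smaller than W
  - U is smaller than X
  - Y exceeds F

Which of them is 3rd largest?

X

The consecutive relations fix a unique order: V < F < Y < U < E < S < C < X < W < B.
Counting 3 from the largest end gives X.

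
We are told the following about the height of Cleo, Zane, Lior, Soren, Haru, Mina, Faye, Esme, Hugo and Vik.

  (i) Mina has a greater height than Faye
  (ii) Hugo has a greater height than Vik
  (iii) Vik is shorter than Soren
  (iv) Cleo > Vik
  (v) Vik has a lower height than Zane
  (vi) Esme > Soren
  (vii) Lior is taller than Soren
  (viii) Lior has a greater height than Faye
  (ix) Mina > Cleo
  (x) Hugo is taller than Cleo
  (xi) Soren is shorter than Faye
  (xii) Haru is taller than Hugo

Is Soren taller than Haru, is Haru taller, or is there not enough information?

undetermined

Following every chain through Soren: above Soren we get Esme, Faye, Lior, Mina; below Soren we get Vik.
Haru is not reached, and no chain runs the other way from Haru to Soren.
So the given relations leave the order of Soren and Haru undetermined.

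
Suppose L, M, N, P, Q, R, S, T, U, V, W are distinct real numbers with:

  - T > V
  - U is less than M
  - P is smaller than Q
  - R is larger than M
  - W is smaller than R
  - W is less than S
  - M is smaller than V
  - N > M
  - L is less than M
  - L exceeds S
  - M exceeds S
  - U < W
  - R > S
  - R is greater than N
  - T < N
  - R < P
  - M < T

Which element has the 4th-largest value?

The consecutive relations fix a unique order: U < W < S < L < M < V < T < N < R < P < Q.
The 4th largest is N.

N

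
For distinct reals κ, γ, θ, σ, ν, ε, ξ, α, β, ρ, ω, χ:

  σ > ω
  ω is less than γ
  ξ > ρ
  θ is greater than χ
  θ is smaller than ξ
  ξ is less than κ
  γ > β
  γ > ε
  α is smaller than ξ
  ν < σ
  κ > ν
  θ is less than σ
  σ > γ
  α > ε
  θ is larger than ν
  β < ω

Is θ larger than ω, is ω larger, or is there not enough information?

undetermined

Following every chain through ω: above ω we get γ, σ; below ω we get β.
θ is not reached, and no chain runs the other way from θ to ω.
So the given relations leave the order of ω and θ undetermined.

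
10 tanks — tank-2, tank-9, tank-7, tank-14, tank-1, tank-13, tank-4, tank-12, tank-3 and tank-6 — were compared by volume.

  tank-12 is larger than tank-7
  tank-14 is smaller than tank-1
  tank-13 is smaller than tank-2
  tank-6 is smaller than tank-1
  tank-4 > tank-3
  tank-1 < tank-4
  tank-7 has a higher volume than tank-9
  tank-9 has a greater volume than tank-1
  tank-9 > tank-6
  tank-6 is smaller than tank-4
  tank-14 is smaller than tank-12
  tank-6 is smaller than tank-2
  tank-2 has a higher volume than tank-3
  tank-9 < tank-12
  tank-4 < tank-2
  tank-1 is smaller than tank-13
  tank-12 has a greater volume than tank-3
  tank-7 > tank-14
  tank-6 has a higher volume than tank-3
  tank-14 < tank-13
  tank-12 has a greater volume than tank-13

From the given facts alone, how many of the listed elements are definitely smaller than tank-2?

6

Directly below tank-2: tank-3, tank-6, tank-13, tank-4.
One step further: tank-14, tank-1 (6 so far).
No other element is forced below tank-2 by the given relations, so the count is 6.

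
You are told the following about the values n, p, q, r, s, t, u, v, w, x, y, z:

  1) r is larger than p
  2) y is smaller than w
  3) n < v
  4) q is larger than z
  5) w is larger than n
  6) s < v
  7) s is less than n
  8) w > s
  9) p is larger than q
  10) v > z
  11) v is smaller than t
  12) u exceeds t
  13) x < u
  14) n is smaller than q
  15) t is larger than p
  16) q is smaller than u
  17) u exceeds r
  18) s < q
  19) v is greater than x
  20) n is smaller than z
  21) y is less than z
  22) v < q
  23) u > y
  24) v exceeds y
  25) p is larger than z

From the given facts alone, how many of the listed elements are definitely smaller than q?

The elements the relations force below q are s, n, y, x, z, v — no chain reaches any other.
That is 6.

6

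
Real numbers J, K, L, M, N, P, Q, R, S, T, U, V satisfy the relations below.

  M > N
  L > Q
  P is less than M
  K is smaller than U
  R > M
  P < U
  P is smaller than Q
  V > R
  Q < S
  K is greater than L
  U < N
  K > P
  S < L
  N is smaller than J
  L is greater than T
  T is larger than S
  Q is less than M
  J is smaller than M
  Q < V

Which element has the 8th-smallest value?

N

The consecutive relations fix a unique order: P < Q < S < T < L < K < U < N < J < M < R < V.
Counting 8 from the smallest end gives N.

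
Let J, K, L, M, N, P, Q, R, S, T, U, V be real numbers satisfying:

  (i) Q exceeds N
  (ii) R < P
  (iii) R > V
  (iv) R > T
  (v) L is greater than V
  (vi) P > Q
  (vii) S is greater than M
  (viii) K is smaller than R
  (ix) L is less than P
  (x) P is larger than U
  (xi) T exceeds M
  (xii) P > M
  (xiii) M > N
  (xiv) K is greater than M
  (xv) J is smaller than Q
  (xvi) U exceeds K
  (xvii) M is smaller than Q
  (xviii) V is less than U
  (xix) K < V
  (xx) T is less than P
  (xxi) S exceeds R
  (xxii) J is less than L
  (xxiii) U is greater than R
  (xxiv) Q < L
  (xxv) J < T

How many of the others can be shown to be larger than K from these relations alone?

6

Directly above K: V, R, U.
One step further: S, L, P (6 so far).
No other element is forced above K by the given relations, so the count is 6.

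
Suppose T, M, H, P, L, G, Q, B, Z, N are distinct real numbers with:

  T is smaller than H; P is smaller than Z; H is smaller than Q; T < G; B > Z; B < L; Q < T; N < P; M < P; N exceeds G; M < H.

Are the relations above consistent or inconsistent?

We have T < H stated directly, yet also H < Q < T by chaining the others — so H < T. Contradiction.

inconsistent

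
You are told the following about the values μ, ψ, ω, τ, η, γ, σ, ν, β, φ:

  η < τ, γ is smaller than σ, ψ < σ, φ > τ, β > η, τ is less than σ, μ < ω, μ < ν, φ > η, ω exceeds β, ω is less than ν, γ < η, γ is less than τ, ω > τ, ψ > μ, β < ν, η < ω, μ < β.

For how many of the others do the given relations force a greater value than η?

From η the given relations immediately reach β, τ, φ, ω.
From those, σ, ν — 6 in total.
No other element is forced above η by the given relations, so the count is 6.

6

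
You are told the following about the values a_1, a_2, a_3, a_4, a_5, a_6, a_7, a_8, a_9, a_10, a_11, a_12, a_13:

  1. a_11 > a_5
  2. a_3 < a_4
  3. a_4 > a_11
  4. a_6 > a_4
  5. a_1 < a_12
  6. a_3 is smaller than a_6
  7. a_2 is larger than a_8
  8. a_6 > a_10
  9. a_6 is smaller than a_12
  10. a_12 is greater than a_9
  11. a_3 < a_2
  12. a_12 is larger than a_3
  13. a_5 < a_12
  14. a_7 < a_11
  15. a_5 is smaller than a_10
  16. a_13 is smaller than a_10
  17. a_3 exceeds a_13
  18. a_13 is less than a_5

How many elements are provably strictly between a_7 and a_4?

Chaining upward from a_7 reaches: a_11, a_6, a_12.
Chaining downward from a_4 reaches: a_13, a_5, a_3, a_11.
Strictly between a_7 and a_4 are those in both lists: a_11 — 1 element.

1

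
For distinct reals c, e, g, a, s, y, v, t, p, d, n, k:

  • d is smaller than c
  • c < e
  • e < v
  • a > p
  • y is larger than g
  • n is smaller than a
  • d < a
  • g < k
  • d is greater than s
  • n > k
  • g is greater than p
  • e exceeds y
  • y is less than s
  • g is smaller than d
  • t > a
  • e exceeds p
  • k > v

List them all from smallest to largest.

Nothing is placed below p, so it is least; from there p < g; g < y; y < s; s < d; d < c; c < e; e < v; v < k; k < n; n < a; a < t, each given directly.

p < g < y < s < d < c < e < v < k < n < a < t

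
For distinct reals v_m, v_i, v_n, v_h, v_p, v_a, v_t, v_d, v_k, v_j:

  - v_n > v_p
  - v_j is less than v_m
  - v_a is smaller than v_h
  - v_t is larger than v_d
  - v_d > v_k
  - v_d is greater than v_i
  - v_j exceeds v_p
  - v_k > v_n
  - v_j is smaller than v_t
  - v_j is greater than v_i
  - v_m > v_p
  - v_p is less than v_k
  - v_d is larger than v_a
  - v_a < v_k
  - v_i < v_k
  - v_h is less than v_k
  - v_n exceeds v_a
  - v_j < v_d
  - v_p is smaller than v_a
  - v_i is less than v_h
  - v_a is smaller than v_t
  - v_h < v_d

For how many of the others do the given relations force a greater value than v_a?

5

The elements the relations force above v_a are v_n, v_h, v_k, v_d, v_t — no chain reaches any other.
That is 5.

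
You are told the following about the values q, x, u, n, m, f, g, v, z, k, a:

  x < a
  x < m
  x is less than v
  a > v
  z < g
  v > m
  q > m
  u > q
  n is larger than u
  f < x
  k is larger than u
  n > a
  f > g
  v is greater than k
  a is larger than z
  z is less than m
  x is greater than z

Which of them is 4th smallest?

Piecing the relations together gives one ordering: z < g < f < x < m < q < u < k < v < a < n.
The 4th smallest is x.

x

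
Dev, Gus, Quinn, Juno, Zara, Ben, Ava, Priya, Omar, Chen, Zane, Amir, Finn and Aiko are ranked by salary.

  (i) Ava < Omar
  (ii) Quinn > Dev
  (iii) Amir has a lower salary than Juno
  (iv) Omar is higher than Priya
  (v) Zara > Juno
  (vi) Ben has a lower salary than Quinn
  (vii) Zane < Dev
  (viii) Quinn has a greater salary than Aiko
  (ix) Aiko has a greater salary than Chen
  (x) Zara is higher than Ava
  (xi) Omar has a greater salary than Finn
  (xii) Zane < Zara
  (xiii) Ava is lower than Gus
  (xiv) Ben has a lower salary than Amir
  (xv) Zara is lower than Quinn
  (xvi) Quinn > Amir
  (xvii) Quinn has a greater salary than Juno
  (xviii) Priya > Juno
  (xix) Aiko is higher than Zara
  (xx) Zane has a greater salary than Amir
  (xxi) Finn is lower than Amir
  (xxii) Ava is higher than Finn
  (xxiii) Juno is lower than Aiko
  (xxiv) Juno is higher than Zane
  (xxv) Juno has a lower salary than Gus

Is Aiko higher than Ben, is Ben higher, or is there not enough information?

Ben < Amir and Amir < Juno give Ben < Juno.
With Juno < Zara: Ben < Amir < Juno < Zara.
With Zara < Aiko: Ben < Amir < Juno < Zara < Aiko.
So Aiko is higher.

Aiko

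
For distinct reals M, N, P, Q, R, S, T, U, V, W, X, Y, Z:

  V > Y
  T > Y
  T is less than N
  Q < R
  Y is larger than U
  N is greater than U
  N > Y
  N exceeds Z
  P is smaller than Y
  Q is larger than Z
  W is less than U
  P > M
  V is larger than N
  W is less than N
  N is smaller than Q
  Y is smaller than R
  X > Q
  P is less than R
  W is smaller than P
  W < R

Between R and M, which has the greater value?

R

M < P < Y < T < N < Q < R, by transitivity through P, Y, T, N, Q.
So M < R; R is the larger of the two.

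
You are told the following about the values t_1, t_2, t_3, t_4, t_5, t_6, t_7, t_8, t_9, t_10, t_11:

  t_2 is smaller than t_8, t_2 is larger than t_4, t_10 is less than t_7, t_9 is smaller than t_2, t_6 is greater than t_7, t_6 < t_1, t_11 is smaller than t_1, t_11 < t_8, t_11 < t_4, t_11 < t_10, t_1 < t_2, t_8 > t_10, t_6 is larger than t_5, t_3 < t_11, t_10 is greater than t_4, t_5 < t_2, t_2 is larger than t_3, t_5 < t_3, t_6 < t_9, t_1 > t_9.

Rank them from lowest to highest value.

The consecutive links are each given: t_5 < t_3; t_3 < t_11; t_11 < t_4; t_4 < t_10; t_10 < t_7; t_7 < t_6; t_6 < t_9; t_9 < t_1; t_1 < t_2; t_2 < t_8.

t_5 < t_3 < t_11 < t_4 < t_10 < t_7 < t_6 < t_9 < t_1 < t_2 < t_8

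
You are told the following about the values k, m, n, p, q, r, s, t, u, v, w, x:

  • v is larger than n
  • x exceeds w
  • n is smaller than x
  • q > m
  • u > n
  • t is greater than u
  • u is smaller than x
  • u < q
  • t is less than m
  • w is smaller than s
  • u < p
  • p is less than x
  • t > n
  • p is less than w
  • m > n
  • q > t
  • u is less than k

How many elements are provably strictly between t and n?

1

The relations place n below t. An element lies strictly between them when it is forced above n and also forced below t.
Above n: {u, k, p, w, v, s, m, x, q}. Below t: {u}.
Intersection: {u} — 1.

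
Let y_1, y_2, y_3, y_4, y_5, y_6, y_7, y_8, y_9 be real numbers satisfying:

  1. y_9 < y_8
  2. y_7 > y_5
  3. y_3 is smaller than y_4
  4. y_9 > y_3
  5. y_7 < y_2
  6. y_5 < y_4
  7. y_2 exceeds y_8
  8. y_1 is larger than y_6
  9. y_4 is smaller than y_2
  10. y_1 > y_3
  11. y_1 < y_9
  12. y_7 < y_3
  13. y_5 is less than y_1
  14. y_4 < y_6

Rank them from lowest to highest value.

y_5 < y_7 < y_3 < y_4 < y_6 < y_1 < y_9 < y_8 < y_2

Nothing is placed below y_5, so it is least; from there y_5 < y_7; y_7 < y_3; y_3 < y_4; y_4 < y_6; y_6 < y_1; y_1 < y_9; y_9 < y_8; y_8 < y_2, each given directly.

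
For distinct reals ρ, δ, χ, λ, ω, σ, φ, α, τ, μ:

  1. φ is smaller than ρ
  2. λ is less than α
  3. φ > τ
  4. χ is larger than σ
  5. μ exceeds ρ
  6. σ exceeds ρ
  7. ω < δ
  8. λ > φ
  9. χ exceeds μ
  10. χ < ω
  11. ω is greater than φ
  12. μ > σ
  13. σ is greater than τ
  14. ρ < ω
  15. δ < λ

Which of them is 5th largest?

Piecing the relations together gives one ordering: τ < φ < ρ < σ < μ < χ < ω < δ < λ < α.
The 5th largest is χ.

χ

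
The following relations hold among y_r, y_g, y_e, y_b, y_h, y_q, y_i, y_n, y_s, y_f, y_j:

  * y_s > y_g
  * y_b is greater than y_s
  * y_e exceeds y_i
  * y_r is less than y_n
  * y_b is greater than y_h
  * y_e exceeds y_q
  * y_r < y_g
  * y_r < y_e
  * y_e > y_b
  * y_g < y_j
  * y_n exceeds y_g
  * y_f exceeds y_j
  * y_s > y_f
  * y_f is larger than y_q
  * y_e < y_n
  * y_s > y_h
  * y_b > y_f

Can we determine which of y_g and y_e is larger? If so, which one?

y_g < y_j and y_j < y_f give y_g < y_f.
With y_f < y_s: y_g < y_j < y_f < y_s.
With y_s < y_b: y_g < y_j < y_f < y_s < y_b.
Then y_b < y_e extends the chain to y_e.
So y_e is larger.

y_e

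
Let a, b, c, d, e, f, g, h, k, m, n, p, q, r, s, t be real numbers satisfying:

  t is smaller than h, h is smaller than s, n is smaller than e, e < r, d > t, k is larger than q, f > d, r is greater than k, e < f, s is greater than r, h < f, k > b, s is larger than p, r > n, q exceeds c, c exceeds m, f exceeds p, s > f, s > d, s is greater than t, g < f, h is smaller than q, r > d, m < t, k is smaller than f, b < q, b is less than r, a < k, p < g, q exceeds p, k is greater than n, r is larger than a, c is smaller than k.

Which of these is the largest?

s

m is not greatest since m < t; p is not greatest since p < g; t is not greatest since t < h; h is not greatest since h < s; b is not greatest since b < q; n is not greatest since n < r; c is not greatest since c < q; a is not greatest since a < k; q is not greatest since q < k; g is not greatest since g < f; k is not greatest since k < f; e is not greatest since e < f; d is not greatest since d < r; r is not greatest since r < s; f is not greatest since f < s.
Only s has nothing above it, so s is the largest.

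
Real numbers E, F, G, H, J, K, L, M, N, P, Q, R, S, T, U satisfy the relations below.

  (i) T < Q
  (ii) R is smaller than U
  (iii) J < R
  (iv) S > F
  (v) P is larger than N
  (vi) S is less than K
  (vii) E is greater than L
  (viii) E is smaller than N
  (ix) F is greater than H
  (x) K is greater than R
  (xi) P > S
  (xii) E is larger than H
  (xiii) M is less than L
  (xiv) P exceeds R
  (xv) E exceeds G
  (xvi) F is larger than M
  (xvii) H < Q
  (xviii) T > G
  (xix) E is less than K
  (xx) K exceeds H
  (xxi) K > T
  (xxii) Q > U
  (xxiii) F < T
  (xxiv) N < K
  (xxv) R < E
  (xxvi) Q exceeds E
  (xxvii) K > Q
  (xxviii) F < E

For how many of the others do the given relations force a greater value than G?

From G the given relations immediately reach T, E.
From those, Q, N, K — 5 in total.
From those, P — 6 in total.
Nothing else is reachable above G; 6 in all.

6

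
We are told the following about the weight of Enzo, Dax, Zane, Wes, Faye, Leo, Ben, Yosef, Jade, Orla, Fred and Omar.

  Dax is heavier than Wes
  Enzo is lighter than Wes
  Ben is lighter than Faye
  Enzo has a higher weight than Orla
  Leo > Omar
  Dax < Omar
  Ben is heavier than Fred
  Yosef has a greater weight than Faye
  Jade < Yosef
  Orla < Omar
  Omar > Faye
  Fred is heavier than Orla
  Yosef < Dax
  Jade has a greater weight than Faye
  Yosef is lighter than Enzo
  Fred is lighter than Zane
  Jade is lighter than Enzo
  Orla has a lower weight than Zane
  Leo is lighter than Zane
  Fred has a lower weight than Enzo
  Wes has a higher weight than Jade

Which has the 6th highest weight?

Enzo

The consecutive relations fix a unique order: Orla < Fred < Ben < Faye < Jade < Yosef < Enzo < Wes < Dax < Omar < Leo < Zane.
Counting 6 from the largest end gives Enzo.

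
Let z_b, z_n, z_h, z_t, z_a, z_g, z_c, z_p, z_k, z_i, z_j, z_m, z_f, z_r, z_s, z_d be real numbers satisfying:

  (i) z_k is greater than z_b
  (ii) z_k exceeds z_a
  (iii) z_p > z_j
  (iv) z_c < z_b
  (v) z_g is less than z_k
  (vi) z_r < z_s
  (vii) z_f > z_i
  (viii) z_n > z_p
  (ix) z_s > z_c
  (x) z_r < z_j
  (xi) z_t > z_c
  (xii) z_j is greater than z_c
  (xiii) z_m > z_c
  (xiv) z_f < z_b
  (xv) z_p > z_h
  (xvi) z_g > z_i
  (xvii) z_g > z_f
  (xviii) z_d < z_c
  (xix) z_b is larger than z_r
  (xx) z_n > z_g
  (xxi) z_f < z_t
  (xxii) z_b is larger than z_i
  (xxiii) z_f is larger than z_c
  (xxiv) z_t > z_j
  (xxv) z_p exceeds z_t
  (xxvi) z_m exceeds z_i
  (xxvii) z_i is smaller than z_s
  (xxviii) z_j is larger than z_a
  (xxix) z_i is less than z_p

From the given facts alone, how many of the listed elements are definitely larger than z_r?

The elements the relations force above z_r are z_j, z_t, z_p, z_n, z_b, z_k, z_s — no chain reaches any other.
That is 7.

7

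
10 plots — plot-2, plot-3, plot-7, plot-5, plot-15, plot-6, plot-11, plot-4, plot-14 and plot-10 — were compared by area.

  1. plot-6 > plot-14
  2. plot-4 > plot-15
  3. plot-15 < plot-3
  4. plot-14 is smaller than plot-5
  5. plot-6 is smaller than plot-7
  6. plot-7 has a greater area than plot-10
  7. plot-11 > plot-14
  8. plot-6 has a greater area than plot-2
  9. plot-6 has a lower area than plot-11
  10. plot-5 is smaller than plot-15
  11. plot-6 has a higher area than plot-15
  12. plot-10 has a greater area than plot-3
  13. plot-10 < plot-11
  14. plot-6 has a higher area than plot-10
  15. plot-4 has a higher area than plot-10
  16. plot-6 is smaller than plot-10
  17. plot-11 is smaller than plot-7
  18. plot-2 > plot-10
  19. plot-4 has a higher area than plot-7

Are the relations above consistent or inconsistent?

We have plot-6 < plot-10 stated directly, yet also plot-10 < plot-2 < plot-6 by chaining the others — so plot-10 < plot-6. Contradiction.

inconsistent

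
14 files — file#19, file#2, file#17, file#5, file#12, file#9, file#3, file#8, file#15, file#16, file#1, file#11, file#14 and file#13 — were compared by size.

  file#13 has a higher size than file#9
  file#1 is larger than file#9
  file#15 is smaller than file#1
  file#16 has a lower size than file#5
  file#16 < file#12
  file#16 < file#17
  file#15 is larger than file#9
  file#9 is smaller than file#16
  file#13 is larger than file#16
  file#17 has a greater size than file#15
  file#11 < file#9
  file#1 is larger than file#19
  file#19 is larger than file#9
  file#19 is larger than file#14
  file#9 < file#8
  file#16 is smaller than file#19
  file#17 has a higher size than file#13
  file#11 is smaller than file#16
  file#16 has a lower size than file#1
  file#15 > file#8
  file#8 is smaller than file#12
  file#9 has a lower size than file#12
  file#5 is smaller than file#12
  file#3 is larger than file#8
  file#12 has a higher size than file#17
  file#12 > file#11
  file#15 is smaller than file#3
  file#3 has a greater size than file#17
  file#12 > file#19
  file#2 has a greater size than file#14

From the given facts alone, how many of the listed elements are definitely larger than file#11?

The elements the relations force above file#11 are file#9, file#16, file#8, file#13, file#15, file#19, file#5, file#17, file#1, file#12, file#3 — no chain reaches any other.
That is 11.

11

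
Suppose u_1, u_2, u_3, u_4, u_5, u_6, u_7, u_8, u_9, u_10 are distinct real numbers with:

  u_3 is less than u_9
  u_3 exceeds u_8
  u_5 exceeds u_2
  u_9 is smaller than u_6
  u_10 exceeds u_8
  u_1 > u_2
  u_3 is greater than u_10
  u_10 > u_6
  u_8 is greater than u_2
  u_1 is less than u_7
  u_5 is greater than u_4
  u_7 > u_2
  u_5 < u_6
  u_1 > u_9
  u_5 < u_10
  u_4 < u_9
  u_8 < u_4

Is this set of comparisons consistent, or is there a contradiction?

We have u_9 < u_6 stated directly, yet also u_6 < u_10 < u_3 < u_9 by chaining the others — so u_6 < u_9. Contradiction.

inconsistent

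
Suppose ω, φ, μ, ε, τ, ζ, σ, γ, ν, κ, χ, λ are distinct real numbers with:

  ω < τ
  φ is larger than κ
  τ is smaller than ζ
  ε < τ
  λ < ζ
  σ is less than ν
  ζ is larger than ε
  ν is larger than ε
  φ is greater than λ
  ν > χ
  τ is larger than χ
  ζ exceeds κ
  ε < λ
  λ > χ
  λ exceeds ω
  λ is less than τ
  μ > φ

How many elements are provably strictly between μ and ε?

Chaining upward from ε reaches: λ, τ, φ, ζ, ν.
Chaining downward from μ reaches: ω, χ, λ, κ, φ.
Strictly between ε and μ are those in both lists: λ, φ — 2 elements.

2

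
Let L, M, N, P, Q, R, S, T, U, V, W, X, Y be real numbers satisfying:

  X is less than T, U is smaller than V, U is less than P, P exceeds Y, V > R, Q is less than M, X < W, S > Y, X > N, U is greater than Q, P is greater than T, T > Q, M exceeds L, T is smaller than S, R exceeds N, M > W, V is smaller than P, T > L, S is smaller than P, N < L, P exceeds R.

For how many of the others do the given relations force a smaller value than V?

From V the given relations immediately reach U, R.
From those, N, Q — 4 in total.
No other element is forced below V by the given relations, so the count is 4.

4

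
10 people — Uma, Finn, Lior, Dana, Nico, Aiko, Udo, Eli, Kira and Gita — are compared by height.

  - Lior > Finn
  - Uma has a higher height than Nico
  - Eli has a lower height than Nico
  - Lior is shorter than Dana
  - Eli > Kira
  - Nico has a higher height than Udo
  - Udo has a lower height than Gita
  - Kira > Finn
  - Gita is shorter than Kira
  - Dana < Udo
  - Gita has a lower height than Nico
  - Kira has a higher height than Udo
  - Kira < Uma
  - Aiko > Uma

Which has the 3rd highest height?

Chaining the given pairs: Finn < Lior < Dana < Udo < Gita < Kira < Eli < Nico < Uma < Aiko.
Counting 3 from the largest end gives Nico.

Nico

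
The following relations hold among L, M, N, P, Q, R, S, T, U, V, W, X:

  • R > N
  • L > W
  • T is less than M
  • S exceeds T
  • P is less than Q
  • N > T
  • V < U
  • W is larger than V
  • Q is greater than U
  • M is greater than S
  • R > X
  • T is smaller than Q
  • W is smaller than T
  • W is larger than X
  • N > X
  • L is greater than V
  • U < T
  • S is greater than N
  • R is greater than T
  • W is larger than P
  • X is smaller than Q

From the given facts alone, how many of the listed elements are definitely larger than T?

From T the given relations immediately reach Q, N, R, S, M.
No other element is forced above T by the given relations, so the count is 5.

5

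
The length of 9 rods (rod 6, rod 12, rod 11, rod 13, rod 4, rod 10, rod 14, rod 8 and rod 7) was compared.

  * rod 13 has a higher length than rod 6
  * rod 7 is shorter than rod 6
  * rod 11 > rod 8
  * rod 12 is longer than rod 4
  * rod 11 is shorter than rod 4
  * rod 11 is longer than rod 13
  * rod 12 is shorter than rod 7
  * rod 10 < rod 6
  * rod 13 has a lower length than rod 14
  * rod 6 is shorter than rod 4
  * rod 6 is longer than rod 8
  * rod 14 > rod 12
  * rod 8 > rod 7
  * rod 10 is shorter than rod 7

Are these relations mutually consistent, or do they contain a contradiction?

Chaining the given relations yields rod 7 < rod 8 < rod 6 < rod 13 < rod 11 < rod 4 < rod 12, so rod 7 < rod 12. But one relation states rod 12 < rod 7. These cannot both hold.

inconsistent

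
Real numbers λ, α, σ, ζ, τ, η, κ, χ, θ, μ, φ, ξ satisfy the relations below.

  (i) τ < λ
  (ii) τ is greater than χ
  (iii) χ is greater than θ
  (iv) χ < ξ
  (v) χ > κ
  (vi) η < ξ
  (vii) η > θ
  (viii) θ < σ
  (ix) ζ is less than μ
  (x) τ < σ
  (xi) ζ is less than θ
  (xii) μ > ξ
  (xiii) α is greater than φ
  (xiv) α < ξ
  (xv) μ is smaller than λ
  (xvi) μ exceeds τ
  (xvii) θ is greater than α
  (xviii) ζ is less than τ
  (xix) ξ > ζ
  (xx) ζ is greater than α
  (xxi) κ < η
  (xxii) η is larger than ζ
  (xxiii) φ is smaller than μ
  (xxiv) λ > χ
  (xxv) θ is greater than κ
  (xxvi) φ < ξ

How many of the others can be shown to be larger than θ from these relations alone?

Directly above θ: η, χ, σ.
One step further: τ, ξ, λ (6 so far).
One step further: μ (7 so far).
Nothing else is reachable above θ; 7 in all.

7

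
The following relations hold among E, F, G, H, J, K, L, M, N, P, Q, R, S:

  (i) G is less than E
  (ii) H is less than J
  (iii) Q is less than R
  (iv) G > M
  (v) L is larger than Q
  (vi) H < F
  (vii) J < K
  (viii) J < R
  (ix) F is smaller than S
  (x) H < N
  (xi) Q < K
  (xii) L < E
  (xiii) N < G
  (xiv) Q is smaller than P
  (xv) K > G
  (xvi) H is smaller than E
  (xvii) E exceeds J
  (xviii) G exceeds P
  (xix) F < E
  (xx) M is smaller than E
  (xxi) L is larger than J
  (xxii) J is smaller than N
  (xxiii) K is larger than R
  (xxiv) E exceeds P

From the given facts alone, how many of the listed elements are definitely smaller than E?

9

From E the given relations immediately reach H, J, M, L, P, G, F.
From those, Q, N — 9 in total.
Nothing else is reachable below E; 9 in all.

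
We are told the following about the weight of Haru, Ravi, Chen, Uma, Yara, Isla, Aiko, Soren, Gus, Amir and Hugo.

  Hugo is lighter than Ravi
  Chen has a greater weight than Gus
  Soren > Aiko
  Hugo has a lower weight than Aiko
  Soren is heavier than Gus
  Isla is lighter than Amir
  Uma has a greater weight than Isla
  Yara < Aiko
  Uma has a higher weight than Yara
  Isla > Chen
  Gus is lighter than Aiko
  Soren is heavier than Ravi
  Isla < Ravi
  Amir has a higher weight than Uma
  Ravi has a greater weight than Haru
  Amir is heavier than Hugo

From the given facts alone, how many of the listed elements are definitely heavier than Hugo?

4

Directly above Hugo: Amir, Aiko, Ravi.
One step further: Soren (4 so far).
Nothing else is reachable above Hugo; 4 in all.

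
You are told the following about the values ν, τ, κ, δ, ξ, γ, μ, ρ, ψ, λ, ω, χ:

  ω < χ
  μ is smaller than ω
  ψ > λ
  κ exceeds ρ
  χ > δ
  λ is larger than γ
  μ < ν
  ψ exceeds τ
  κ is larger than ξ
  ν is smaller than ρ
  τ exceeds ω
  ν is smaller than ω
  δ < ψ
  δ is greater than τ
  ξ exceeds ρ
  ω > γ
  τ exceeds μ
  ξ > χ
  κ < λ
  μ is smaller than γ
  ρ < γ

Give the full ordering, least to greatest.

μ < ν < ρ < γ < ω < τ < δ < χ < ξ < κ < λ < ψ

The consecutive links are each given: μ < ν; ν < ρ; ρ < γ; γ < ω; ω < τ; τ < δ; δ < χ; χ < ξ; ξ < κ; κ < λ; λ < ψ.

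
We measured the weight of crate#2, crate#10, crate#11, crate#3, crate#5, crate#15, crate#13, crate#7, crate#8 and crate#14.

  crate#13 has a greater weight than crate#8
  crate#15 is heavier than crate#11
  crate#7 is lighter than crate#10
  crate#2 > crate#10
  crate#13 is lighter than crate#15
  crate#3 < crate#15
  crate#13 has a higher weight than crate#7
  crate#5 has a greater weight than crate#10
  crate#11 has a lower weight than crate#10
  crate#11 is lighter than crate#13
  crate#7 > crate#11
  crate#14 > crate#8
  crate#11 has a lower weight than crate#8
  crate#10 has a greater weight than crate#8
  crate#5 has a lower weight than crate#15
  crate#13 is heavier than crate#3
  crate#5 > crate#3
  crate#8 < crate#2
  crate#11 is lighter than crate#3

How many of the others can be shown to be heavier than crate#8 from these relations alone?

6

The elements the relations force above crate#8 are crate#10, crate#13, crate#5, crate#15, crate#14, crate#2 — no chain reaches any other.
That is 6.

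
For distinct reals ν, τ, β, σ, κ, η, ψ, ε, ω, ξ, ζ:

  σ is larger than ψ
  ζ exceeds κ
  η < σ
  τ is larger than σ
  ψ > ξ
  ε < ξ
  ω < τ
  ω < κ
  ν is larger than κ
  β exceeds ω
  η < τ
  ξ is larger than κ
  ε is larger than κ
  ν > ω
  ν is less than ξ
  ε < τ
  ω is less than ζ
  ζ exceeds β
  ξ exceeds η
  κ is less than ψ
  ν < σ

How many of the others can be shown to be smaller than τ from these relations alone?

The elements the relations force below τ are ω, κ, η, ε, ν, ξ, ψ, σ — no chain reaches any other.
That is 8.

8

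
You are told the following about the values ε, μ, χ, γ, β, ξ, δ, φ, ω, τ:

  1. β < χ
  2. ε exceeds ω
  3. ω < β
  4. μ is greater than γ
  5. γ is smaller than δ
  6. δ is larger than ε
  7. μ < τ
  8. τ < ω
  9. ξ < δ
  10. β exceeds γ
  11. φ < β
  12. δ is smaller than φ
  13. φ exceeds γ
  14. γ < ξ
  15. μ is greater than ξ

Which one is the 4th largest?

δ

The consecutive relations fix a unique order: γ < ξ < μ < τ < ω < ε < δ < φ < β < χ.
The 4th largest is δ.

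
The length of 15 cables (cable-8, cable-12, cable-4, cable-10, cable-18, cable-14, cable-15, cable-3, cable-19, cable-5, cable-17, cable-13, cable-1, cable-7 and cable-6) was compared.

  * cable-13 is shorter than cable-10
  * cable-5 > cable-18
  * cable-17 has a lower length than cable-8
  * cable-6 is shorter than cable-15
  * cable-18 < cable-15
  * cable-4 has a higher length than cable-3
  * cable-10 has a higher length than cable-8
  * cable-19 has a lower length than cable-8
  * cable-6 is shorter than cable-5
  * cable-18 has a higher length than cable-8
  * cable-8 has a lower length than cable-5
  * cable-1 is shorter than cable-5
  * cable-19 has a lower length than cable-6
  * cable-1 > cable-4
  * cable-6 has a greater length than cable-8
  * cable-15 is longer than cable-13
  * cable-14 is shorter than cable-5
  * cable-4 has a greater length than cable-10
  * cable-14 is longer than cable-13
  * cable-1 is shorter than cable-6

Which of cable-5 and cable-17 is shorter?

The relevant relations are cable-17 < cable-8; cable-8 < cable-10; cable-10 < cable-4; cable-4 < cable-1; cable-1 < cable-6; cable-6 < cable-5.
Together: cable-17 < cable-8 < cable-10 < cable-4 < cable-1 < cable-6 < cable-5.
So cable-17 < cable-5; cable-17 is the shorter of the two.

cable-17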